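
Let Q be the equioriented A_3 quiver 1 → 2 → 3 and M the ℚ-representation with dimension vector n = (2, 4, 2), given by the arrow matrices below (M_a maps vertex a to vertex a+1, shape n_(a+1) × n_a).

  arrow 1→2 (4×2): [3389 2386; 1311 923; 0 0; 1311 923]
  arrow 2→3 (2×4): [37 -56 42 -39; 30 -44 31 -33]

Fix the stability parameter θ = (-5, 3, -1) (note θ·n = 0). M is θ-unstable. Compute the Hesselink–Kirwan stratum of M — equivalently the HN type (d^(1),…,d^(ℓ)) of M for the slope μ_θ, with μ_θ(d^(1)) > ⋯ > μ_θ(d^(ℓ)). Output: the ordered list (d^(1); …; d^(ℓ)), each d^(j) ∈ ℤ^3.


Barcode: M ≅ I[1,3]^2, I[2,2]^2. HN layers by μ_θ (3 steps, strictly decreasing):
  μ^(1)=3; μ^(2)=1; μ^(3)=-5

((0, 2, 0); (0, 2, 2); (2, 0, 0))


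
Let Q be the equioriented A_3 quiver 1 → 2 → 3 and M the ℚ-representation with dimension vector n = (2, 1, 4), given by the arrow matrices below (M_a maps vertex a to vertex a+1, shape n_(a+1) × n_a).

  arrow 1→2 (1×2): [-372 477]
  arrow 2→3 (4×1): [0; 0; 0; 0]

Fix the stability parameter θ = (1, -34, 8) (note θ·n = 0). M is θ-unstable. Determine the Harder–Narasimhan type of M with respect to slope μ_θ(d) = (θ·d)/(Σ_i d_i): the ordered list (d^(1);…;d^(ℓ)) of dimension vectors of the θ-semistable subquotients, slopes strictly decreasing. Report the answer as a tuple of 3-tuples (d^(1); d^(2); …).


Barcode: M ≅ I[1,1], I[1,2], I[3,3]^4. HN layers by μ_θ (3 steps, strictly decreasing):
  μ^(1)=8; μ^(2)=1; μ^(3)=-33/2

((0, 0, 4); (1, 0, 0); (1, 1, 0))


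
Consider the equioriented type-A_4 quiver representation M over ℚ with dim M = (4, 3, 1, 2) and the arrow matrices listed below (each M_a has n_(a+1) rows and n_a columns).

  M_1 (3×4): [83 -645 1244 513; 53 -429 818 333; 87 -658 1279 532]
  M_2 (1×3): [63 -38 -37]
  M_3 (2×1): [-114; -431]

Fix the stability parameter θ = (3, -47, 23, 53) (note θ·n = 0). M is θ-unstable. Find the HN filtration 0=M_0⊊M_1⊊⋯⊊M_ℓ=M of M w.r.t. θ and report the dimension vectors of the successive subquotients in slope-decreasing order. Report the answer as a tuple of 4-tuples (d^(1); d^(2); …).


Interval decomposition of M: I[1,1]^2, I[1,2], I[1,4], I[2,2], I[4,4].
HN type (ℓ=5): μ^(1)=53; μ^(2)=23; μ^(3)=3; μ^(4)=-22; μ^(5)=-47

((0, 0, 0, 2); (0, 0, 1, 0); (2, 0, 0, 0); (2, 2, 0, 0); (0, 1, 0, 0))


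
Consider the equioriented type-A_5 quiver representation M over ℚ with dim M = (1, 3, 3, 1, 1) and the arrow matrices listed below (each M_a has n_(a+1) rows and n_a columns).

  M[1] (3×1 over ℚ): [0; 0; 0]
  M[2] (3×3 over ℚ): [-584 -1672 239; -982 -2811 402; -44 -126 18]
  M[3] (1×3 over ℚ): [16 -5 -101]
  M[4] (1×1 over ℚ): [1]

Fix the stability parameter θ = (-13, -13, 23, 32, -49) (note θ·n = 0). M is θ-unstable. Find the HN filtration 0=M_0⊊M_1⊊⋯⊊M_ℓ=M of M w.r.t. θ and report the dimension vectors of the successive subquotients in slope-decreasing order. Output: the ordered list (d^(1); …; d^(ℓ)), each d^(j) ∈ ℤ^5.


Interval decomposition of M: I[1,1], I[2,2], I[2,3], I[2,5], I[3,3].
HN type (ℓ=3): μ^(1)=23; μ^(2)=2; μ^(3)=-13

((0, 0, 2, 0, 0); (0, 0, 1, 1, 1); (1, 3, 0, 0, 0))


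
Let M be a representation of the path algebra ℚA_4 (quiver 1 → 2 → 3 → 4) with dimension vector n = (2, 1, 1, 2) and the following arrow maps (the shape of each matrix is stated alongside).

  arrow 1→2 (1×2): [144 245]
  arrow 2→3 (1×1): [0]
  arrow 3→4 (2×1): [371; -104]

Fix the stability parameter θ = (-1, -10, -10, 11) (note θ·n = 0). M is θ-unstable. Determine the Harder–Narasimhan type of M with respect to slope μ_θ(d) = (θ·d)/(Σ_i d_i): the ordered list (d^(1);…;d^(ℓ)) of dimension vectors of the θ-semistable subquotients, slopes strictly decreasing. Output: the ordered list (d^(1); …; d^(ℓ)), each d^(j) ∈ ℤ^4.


Interval decomposition of M: I[1,1], I[1,2], I[3,4], I[4,4].
HN type (ℓ=4): μ^(1)=11; μ^(2)=-1; μ^(3)=-11/2; μ^(4)=-10

((0, 0, 0, 2); (1, 0, 0, 0); (1, 1, 0, 0); (0, 0, 1, 0))


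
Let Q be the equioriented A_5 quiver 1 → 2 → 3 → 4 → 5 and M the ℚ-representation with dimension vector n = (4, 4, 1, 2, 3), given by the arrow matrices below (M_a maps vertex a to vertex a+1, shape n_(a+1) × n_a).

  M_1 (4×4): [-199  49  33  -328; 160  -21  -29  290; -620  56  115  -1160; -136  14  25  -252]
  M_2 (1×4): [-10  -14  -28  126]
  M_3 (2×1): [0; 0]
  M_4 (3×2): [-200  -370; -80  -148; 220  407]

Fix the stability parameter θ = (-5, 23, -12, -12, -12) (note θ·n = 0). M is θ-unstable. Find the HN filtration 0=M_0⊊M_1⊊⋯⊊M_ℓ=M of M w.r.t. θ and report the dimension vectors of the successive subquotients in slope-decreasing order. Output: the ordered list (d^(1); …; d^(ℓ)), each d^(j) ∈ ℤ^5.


Via rank(M_{q-1}∘⋯∘M_p): M ≅ I[1,1], I[1,2]^2, I[1,3], I[2,2], I[4,4], I[4,5], I[5,5]^2.
μ_θ-semistable layers: μ^(1)=23; μ^(2)=11/2; μ^(3)=-5; μ^(4)=-12

((0, 3, 0, 0, 0); (0, 1, 1, 0, 0); (4, 0, 0, 0, 0); (0, 0, 0, 2, 3))


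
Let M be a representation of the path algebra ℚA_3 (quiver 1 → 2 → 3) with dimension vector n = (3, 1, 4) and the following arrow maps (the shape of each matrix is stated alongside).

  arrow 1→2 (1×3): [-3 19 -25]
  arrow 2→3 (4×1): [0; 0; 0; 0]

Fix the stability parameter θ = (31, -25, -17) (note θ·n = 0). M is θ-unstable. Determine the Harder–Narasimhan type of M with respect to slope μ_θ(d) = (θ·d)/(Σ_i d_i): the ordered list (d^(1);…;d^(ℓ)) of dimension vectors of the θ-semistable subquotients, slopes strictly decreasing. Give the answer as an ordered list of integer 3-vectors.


Via rank(M_{q-1}∘⋯∘M_p): M ≅ I[1,1]^2, I[1,2], I[3,3]^4.
μ_θ-semistable layers: μ^(1)=31; μ^(2)=3; μ^(3)=-17

((2, 0, 0); (1, 1, 0); (0, 0, 4))


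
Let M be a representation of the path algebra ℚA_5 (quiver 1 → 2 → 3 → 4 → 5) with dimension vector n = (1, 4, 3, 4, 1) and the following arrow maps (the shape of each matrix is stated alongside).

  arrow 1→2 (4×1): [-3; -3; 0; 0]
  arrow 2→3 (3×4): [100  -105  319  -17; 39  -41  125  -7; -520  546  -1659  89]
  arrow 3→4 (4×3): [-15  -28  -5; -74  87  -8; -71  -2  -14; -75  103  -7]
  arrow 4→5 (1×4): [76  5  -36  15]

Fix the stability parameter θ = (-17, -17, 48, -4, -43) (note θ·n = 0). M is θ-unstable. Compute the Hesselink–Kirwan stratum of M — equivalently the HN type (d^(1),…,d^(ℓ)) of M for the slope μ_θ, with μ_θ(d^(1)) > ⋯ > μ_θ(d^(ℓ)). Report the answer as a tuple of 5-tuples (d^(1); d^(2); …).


Barcode: M ≅ I[1,5], I[2,2], I[2,4]^2, I[4,4]. HN layers by μ_θ (4 steps, strictly decreasing):
  μ^(1)=22; μ^(2)=1/3; μ^(3)=-4; μ^(4)=-17

((0, 0, 2, 2, 0); (0, 0, 1, 1, 1); (0, 0, 0, 1, 0); (1, 4, 0, 0, 0))


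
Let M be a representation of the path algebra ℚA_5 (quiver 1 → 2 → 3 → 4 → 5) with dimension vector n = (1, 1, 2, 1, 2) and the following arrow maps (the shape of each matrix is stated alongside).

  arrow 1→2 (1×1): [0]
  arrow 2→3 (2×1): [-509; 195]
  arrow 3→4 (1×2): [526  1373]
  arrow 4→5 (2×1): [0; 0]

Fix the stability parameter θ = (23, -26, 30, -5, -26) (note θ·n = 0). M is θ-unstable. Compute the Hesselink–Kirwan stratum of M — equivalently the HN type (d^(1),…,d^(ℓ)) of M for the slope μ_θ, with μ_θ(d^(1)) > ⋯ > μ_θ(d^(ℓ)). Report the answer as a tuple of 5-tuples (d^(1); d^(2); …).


Via rank(M_{q-1}∘⋯∘M_p): M ≅ I[1,1], I[2,4], I[3,3], I[5,5]^2.
μ_θ-semistable layers: μ^(1)=30; μ^(2)=23; μ^(3)=25/2; μ^(4)=-26

((0, 0, 1, 0, 0); (1, 0, 0, 0, 0); (0, 0, 1, 1, 0); (0, 1, 0, 0, 2))


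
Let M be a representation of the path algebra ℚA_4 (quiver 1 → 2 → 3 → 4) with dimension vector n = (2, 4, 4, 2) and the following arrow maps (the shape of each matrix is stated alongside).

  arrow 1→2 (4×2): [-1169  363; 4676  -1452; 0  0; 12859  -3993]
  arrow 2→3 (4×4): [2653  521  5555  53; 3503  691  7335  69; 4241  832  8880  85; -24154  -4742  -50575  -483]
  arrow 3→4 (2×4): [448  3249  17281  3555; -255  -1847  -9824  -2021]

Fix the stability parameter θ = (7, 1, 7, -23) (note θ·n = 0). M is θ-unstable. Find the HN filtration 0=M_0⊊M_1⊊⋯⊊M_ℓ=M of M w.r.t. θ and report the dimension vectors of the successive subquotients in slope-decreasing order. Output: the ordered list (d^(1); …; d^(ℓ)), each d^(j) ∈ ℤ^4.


Via rank(M_{q-1}∘⋯∘M_p): M ≅ I[1,1], I[1,4], I[2,2], I[2,3], I[2,4], I[3,3].
μ_θ-semistable layers: μ^(1)=7; μ^(2)=1; μ^(3)=-2; μ^(4)=-5

((1, 0, 2, 0); (0, 2, 0, 0); (1, 1, 1, 1); (0, 1, 1, 1))


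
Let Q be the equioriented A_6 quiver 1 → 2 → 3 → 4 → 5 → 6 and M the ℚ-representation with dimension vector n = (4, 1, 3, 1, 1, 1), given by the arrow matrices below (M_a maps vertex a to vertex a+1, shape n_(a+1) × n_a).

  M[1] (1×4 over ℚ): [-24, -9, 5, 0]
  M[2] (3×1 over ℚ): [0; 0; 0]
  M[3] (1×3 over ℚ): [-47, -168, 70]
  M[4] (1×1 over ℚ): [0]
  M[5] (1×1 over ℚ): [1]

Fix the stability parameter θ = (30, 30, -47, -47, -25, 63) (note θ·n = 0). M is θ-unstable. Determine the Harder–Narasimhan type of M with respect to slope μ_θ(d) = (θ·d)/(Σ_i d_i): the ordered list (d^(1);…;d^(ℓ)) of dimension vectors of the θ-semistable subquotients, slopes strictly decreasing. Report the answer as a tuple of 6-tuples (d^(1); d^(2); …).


Barcode: M ≅ I[1,1]^3, I[1,2], I[3,3]^2, I[3,4], I[5,6]. HN layers by μ_θ (4 steps, strictly decreasing):
  μ^(1)=63; μ^(2)=30; μ^(3)=-25; μ^(4)=-47

((0, 0, 0, 0, 0, 1); (4, 1, 0, 0, 0, 0); (0, 0, 0, 0, 1, 0); (0, 0, 3, 1, 0, 0))


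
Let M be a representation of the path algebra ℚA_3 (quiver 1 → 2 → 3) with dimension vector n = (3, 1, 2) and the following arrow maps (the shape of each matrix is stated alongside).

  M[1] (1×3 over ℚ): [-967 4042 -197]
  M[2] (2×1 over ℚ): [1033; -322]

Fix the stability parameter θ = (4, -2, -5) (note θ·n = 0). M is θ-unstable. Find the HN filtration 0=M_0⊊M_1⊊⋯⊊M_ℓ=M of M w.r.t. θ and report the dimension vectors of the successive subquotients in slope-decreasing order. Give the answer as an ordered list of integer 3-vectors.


Interval decomposition of M: I[1,1]^2, I[1,3], I[3,3].
HN type (ℓ=3): μ^(1)=4; μ^(2)=-1; μ^(3)=-5

((2, 0, 0); (1, 1, 1); (0, 0, 1))


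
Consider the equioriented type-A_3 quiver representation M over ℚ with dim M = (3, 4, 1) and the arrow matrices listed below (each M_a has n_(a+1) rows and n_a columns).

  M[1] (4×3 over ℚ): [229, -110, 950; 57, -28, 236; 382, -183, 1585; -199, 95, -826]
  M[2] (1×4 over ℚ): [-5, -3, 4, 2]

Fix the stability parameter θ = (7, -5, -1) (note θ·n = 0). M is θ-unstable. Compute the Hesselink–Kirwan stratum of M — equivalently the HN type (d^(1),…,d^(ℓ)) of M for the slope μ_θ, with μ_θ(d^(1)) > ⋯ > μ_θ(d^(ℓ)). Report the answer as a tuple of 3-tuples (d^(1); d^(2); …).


Barcode: M ≅ I[1,2]^2, I[1,3], I[2,2]. HN layers by μ_θ (3 steps, strictly decreasing):
  μ^(1)=1; μ^(2)=1/3; μ^(3)=-5

((2, 2, 0); (1, 1, 1); (0, 1, 0))


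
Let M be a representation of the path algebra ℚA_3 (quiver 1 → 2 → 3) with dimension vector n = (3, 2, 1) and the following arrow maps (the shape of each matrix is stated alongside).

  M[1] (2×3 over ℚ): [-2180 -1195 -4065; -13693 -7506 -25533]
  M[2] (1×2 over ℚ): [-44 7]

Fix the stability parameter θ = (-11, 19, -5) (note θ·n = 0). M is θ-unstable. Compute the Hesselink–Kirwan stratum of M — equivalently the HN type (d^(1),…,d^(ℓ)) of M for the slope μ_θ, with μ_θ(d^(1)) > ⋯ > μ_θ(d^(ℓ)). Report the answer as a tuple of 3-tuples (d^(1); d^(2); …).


Interval decomposition of M: I[1,1], I[1,2], I[1,3].
HN type (ℓ=3): μ^(1)=19; μ^(2)=7; μ^(3)=-11

((0, 1, 0); (0, 1, 1); (3, 0, 0))


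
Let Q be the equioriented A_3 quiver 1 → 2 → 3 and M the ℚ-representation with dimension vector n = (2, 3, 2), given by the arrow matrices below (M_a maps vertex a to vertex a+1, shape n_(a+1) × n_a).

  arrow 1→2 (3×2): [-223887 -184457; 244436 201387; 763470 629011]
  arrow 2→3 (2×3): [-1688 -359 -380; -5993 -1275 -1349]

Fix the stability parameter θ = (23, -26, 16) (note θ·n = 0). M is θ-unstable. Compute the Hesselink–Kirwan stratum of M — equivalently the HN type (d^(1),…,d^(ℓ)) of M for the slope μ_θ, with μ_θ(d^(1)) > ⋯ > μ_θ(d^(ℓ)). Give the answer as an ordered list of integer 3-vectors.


Interval decomposition of M: I[1,3]^2, I[2,2].
HN type (ℓ=3): μ^(1)=16; μ^(2)=-3/2; μ^(3)=-26

((0, 0, 2); (2, 2, 0); (0, 1, 0))


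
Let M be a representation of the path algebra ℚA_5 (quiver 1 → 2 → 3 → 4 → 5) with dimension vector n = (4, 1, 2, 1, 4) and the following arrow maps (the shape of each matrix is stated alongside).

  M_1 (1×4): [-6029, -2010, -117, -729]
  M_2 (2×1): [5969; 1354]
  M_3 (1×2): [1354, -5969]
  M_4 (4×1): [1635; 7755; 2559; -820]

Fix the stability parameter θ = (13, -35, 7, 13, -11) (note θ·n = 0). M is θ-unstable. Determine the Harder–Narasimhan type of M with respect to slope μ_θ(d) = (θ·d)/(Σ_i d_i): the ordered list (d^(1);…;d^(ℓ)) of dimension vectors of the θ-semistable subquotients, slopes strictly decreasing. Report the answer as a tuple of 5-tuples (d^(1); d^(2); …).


Barcode: M ≅ I[1,1]^3, I[1,3], I[3,5], I[5,5]^3. HN layers by μ_θ (4 steps, strictly decreasing):
  μ^(1)=13; μ^(2)=7; μ^(3)=3; μ^(4)=-11

((3, 0, 0, 0, 0); (0, 0, 1, 0, 0); (0, 0, 1, 1, 1); (1, 1, 0, 0, 3))


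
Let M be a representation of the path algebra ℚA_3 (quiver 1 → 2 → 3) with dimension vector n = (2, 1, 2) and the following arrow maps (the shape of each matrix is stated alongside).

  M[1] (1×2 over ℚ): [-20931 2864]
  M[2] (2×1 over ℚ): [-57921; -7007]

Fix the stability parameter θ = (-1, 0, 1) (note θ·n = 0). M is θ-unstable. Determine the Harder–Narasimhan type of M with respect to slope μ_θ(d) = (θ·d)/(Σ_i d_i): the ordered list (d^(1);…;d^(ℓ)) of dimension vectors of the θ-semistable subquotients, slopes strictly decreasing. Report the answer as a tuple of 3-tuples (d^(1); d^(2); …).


Via rank(M_{q-1}∘⋯∘M_p): M ≅ I[1,1], I[1,3], I[3,3].
μ_θ-semistable layers: μ^(1)=1; μ^(2)=0; μ^(3)=-1

((0, 0, 2); (0, 1, 0); (2, 0, 0))


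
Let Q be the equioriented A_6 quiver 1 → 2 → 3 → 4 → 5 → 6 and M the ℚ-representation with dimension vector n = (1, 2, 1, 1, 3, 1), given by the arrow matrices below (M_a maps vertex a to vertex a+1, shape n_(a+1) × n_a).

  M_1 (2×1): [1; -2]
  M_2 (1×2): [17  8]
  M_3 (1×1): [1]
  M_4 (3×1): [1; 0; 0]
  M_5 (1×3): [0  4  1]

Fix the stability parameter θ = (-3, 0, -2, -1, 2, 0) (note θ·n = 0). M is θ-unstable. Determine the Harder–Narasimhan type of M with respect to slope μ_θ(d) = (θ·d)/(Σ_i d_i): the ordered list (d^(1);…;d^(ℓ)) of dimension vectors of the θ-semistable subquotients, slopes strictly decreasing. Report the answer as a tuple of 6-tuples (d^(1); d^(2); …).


Via rank(M_{q-1}∘⋯∘M_p): M ≅ I[1,5], I[2,2], I[5,5], I[5,6].
μ_θ-semistable layers: μ^(1)=2; μ^(2)=1; μ^(3)=0; μ^(4)=-1; μ^(5)=-3

((0, 0, 0, 0, 2, 0); (0, 0, 0, 0, 1, 1); (0, 1, 0, 0, 0, 0); (0, 1, 1, 1, 0, 0); (1, 0, 0, 0, 0, 0))


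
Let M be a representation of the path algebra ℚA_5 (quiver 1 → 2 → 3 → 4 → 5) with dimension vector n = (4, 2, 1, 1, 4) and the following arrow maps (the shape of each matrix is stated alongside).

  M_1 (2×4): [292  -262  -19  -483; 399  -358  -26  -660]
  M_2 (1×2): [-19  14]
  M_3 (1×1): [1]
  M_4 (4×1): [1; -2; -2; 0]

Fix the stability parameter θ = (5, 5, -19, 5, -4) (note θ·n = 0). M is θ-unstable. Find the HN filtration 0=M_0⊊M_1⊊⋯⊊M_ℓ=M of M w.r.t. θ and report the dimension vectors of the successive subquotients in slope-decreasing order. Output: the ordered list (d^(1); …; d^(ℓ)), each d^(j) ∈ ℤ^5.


Interval decomposition of M: I[1,1]^2, I[1,2], I[1,5], I[5,5]^3.
HN type (ℓ=4): μ^(1)=5; μ^(2)=1/2; μ^(3)=-3; μ^(4)=-4

((3, 1, 0, 0, 0); (0, 0, 0, 1, 1); (1, 1, 1, 0, 0); (0, 0, 0, 0, 3))


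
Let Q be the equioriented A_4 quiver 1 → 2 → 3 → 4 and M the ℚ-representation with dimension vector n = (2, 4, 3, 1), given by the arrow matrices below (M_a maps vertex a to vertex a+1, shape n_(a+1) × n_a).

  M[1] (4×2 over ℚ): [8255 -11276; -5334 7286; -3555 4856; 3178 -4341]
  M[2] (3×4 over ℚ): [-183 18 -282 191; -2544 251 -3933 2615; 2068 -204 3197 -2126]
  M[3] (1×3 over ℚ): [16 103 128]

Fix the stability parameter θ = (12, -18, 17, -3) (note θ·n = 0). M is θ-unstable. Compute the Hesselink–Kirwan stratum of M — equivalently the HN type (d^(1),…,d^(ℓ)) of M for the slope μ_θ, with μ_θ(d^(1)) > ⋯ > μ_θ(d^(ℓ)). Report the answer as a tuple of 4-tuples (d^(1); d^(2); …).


Barcode: M ≅ I[1,3], I[1,4], I[2,2], I[2,3]. HN layers by μ_θ (4 steps, strictly decreasing):
  μ^(1)=17; μ^(2)=7; μ^(3)=-3; μ^(4)=-18

((0, 0, 2, 0); (0, 0, 1, 1); (2, 2, 0, 0); (0, 2, 0, 0))


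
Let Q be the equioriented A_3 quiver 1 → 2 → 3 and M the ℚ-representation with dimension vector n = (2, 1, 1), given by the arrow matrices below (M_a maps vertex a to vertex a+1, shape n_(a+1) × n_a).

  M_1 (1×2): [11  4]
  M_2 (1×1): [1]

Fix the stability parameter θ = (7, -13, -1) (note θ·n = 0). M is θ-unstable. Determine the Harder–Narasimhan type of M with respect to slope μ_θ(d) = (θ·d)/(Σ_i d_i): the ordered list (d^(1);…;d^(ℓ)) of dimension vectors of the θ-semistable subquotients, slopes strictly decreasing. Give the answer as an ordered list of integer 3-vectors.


Interval decomposition of M: I[1,1], I[1,3].
HN type (ℓ=3): μ^(1)=7; μ^(2)=-1; μ^(3)=-3

((1, 0, 0); (0, 0, 1); (1, 1, 0))


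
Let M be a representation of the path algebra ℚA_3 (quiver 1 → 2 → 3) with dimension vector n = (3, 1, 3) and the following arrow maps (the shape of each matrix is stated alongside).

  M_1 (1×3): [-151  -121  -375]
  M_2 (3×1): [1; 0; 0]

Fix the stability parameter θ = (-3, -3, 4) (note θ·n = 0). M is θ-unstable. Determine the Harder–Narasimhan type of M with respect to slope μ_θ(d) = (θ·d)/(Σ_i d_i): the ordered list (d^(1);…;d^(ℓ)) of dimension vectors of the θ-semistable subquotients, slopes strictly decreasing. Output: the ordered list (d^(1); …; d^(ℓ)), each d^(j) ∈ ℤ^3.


Interval decomposition of M: I[1,1]^2, I[1,3], I[3,3]^2.
HN type (ℓ=2): μ^(1)=4; μ^(2)=-3

((0, 0, 3); (3, 1, 0))


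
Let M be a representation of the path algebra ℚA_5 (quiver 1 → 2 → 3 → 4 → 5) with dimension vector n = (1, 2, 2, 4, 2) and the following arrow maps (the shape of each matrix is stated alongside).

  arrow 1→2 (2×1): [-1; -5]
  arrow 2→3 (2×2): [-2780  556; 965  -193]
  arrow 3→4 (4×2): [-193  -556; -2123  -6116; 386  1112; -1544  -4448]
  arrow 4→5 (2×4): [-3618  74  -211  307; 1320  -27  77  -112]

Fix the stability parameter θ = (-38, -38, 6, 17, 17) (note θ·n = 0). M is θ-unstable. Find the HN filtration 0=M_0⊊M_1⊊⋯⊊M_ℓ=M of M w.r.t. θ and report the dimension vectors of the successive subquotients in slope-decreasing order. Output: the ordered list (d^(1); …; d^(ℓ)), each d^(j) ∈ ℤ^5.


Via rank(M_{q-1}∘⋯∘M_p): M ≅ I[1,2], I[2,3], I[3,5], I[4,4]^2, I[4,5].
μ_θ-semistable layers: μ^(1)=17; μ^(2)=6; μ^(3)=-38

((0, 0, 0, 4, 2); (0, 0, 2, 0, 0); (1, 2, 0, 0, 0))


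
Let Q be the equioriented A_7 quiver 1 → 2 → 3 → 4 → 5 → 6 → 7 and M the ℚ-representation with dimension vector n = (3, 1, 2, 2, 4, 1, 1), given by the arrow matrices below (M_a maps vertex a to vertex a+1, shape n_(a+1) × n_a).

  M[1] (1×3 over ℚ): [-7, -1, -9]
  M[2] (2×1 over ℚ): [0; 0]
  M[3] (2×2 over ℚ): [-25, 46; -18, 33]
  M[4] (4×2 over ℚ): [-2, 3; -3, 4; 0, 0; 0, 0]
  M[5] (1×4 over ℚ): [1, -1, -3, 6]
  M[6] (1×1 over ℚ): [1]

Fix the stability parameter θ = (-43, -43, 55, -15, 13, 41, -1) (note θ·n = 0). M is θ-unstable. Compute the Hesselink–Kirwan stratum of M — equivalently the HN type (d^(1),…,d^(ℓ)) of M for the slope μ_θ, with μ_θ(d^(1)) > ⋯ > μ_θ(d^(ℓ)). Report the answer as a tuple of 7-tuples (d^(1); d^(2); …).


Via rank(M_{q-1}∘⋯∘M_p): M ≅ I[1,1]^2, I[1,2], I[3,5], I[3,7], I[5,5]^2.
μ_θ-semistable layers: μ^(1)=20; μ^(2)=53/3; μ^(3)=13; μ^(4)=-43

((0, 0, 0, 0, 0, 1, 1); (0, 0, 2, 2, 2, 0, 0); (0, 0, 0, 0, 2, 0, 0); (3, 1, 0, 0, 0, 0, 0))


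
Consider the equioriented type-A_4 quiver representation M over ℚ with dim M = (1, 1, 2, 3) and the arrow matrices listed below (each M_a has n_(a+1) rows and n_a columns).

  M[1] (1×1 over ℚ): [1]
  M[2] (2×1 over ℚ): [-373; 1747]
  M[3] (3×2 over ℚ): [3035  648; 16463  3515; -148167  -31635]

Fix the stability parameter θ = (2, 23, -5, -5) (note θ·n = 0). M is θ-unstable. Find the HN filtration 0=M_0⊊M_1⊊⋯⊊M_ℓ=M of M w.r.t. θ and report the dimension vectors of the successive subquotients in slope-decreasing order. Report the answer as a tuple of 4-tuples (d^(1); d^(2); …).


Via rank(M_{q-1}∘⋯∘M_p): M ≅ I[1,4], I[3,4], I[4,4].
μ_θ-semistable layers: μ^(1)=13/3; μ^(2)=2; μ^(3)=-5

((0, 1, 1, 1); (1, 0, 0, 0); (0, 0, 1, 2))


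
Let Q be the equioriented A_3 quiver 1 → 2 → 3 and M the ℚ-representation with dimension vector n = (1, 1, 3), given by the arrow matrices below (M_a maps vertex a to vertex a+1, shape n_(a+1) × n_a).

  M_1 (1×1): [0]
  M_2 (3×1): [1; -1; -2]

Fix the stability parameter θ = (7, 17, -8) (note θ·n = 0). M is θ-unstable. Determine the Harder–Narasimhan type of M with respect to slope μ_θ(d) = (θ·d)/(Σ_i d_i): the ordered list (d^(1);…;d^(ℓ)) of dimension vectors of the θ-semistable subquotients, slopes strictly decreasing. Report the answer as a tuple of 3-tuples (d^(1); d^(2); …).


Barcode: M ≅ I[1,1], I[2,3], I[3,3]^2. HN layers by μ_θ (3 steps, strictly decreasing):
  μ^(1)=7; μ^(2)=9/2; μ^(3)=-8

((1, 0, 0); (0, 1, 1); (0, 0, 2))


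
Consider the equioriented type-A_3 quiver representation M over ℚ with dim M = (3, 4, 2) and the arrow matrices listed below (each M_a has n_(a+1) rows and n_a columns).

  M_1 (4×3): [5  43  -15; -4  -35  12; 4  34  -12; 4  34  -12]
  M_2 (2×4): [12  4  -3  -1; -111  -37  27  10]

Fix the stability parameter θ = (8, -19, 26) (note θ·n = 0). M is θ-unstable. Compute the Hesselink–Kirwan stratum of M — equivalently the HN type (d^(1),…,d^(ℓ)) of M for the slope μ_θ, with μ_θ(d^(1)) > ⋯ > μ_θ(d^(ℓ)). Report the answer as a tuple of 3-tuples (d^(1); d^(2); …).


Barcode: M ≅ I[1,1], I[1,2], I[1,3], I[2,2], I[2,3]. HN layers by μ_θ (4 steps, strictly decreasing):
  μ^(1)=26; μ^(2)=8; μ^(3)=-11/2; μ^(4)=-19

((0, 0, 2); (1, 0, 0); (2, 2, 0); (0, 2, 0))


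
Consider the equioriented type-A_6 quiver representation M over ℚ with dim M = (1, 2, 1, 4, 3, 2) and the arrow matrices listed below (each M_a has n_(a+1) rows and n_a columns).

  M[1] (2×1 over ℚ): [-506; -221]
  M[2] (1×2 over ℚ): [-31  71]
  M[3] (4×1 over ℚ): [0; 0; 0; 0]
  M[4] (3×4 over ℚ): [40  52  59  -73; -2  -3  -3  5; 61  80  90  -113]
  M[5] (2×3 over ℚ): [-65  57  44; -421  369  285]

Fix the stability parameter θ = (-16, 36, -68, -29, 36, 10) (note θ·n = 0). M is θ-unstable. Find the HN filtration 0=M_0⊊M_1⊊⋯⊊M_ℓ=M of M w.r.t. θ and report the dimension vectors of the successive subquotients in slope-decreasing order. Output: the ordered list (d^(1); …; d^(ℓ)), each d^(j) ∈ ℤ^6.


Barcode: M ≅ I[1,3], I[2,2], I[4,4], I[4,5], I[4,6]^2. HN layers by μ_θ (4 steps, strictly decreasing):
  μ^(1)=36; μ^(2)=23; μ^(3)=-16; μ^(4)=-29

((0, 1, 0, 0, 1, 0); (0, 0, 0, 0, 2, 2); (1, 1, 1, 0, 0, 0); (0, 0, 0, 4, 0, 0))


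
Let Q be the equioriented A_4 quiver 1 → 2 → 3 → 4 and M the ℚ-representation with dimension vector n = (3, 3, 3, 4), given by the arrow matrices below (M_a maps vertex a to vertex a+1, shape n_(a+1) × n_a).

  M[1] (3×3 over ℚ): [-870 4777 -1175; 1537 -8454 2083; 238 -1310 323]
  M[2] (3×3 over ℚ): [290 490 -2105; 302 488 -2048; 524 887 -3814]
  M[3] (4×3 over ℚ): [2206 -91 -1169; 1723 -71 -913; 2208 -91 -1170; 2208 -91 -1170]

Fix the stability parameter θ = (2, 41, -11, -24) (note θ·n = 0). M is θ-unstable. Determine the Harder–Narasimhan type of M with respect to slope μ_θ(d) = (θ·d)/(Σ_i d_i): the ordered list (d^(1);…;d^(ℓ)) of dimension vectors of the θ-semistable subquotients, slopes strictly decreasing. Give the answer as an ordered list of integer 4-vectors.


Barcode: M ≅ I[1,4]^3, I[4,4]. HN layers by μ_θ (2 steps, strictly decreasing):
  μ^(1)=2; μ^(2)=-24

((3, 3, 3, 3); (0, 0, 0, 1))


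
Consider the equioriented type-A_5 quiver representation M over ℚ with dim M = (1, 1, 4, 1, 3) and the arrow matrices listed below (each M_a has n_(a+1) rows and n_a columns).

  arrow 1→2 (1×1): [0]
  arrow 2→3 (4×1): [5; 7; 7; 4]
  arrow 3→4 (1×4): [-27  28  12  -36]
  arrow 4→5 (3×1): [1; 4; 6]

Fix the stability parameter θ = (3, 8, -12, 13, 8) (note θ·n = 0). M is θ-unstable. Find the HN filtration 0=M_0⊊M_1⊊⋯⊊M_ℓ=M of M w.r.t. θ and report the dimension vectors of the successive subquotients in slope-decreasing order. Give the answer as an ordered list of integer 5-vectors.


Barcode: M ≅ I[1,1], I[2,5], I[3,3]^3, I[5,5]^2. HN layers by μ_θ (5 steps, strictly decreasing):
  μ^(1)=21/2; μ^(2)=8; μ^(3)=3; μ^(4)=-2; μ^(5)=-12

((0, 0, 0, 1, 1); (0, 0, 0, 0, 2); (1, 0, 0, 0, 0); (0, 1, 1, 0, 0); (0, 0, 3, 0, 0))


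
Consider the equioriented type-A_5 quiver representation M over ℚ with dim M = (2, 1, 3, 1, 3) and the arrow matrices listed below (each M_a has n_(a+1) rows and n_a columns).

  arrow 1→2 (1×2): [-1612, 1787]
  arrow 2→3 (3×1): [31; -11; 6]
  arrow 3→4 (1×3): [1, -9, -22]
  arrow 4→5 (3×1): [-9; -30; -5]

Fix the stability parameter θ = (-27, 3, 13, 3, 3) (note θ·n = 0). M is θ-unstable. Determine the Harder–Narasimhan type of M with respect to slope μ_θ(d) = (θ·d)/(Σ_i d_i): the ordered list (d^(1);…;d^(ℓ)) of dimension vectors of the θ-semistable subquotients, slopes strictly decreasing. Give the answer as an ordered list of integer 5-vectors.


Via rank(M_{q-1}∘⋯∘M_p): M ≅ I[1,1], I[1,5], I[3,3]^2, I[5,5]^2.
μ_θ-semistable layers: μ^(1)=13; μ^(2)=19/3; μ^(3)=3; μ^(4)=-27

((0, 0, 2, 0, 0); (0, 0, 1, 1, 1); (0, 1, 0, 0, 2); (2, 0, 0, 0, 0))


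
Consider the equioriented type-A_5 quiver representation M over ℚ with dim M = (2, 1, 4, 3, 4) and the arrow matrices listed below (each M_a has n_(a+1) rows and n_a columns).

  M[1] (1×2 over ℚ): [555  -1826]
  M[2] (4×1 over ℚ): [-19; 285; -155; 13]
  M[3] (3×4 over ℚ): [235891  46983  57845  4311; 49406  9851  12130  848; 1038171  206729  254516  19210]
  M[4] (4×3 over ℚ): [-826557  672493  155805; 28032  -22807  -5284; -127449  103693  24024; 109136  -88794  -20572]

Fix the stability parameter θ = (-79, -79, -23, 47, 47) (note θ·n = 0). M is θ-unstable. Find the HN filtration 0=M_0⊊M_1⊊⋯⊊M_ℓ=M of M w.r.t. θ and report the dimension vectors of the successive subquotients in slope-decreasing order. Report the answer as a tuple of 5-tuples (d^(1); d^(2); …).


Via rank(M_{q-1}∘⋯∘M_p): M ≅ I[1,1], I[1,5], I[3,3], I[3,5]^2, I[5,5].
μ_θ-semistable layers: μ^(1)=47; μ^(2)=-23; μ^(3)=-79

((0, 0, 0, 3, 4); (0, 0, 4, 0, 0); (2, 1, 0, 0, 0))


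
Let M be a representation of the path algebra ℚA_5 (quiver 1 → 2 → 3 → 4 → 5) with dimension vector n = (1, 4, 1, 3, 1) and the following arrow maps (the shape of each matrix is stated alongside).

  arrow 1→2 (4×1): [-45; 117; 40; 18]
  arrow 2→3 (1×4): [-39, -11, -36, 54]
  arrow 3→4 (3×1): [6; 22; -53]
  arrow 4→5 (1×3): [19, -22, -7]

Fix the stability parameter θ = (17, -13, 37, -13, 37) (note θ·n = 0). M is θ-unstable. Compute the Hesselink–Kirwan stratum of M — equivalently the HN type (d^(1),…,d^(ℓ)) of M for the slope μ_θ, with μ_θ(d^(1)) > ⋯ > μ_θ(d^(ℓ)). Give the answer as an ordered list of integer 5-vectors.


Barcode: M ≅ I[1,2], I[2,2]^2, I[2,5], I[4,4]^2. HN layers by μ_θ (4 steps, strictly decreasing):
  μ^(1)=37; μ^(2)=12; μ^(3)=2; μ^(4)=-13

((0, 0, 0, 0, 1); (0, 0, 1, 1, 0); (1, 1, 0, 0, 0); (0, 3, 0, 2, 0))


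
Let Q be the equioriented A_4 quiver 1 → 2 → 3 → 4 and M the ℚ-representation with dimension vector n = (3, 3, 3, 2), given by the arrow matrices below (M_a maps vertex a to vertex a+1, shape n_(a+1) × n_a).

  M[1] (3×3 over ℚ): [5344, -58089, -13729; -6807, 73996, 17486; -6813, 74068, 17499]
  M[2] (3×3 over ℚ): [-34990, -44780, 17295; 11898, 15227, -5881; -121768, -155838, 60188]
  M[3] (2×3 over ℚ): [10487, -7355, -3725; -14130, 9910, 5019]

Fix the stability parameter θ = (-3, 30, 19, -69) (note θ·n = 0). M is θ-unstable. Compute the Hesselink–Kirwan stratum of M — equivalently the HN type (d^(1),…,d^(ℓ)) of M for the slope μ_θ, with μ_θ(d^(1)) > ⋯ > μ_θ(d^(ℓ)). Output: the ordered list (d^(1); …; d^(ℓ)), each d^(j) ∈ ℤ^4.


Barcode: M ≅ I[1,2], I[1,3], I[1,4], I[3,4]. HN layers by μ_θ (5 steps, strictly decreasing):
  μ^(1)=30; μ^(2)=49/2; μ^(3)=-3; μ^(4)=-23/4; μ^(5)=-25

((0, 1, 0, 0); (0, 1, 1, 0); (2, 0, 0, 0); (1, 1, 1, 1); (0, 0, 1, 1))


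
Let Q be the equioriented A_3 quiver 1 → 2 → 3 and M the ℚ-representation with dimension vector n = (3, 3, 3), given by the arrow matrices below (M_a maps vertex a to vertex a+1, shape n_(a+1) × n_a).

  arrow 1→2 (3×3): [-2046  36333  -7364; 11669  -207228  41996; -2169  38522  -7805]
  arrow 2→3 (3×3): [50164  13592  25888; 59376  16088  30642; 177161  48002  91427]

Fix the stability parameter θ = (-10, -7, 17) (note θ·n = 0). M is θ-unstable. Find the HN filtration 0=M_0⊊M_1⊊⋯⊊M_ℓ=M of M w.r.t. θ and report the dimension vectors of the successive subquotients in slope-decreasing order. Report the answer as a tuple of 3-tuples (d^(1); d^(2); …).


Interval decomposition of M: I[1,2], I[1,3]^2, I[3,3].
HN type (ℓ=3): μ^(1)=17; μ^(2)=-7; μ^(3)=-10

((0, 0, 3); (0, 3, 0); (3, 0, 0))


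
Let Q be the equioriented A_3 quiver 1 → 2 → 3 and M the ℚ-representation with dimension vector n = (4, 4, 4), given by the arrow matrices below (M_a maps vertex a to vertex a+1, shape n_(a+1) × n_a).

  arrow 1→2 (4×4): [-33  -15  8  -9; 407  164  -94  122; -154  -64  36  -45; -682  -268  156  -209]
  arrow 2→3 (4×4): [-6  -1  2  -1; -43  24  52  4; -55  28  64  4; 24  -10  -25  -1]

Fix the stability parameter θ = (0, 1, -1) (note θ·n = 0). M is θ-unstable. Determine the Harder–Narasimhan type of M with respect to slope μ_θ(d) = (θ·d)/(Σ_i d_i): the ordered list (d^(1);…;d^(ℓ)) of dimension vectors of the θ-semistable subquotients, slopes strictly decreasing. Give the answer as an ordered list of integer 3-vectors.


Via rank(M_{q-1}∘⋯∘M_p): M ≅ I[1,1], I[1,2], I[1,3]^2, I[2,3], I[3,3].
μ_θ-semistable layers: μ^(1)=1; μ^(2)=0; μ^(3)=-1

((0, 1, 0); (4, 3, 3); (0, 0, 1))


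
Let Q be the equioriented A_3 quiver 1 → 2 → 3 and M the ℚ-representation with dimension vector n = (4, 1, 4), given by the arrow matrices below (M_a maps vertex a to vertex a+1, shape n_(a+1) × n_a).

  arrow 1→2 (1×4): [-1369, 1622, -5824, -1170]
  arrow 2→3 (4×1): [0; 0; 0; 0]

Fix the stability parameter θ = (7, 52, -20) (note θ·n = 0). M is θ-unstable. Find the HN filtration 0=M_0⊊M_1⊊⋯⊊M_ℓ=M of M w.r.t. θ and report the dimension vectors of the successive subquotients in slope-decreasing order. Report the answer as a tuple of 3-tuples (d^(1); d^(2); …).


Barcode: M ≅ I[1,1]^3, I[1,2], I[3,3]^4. HN layers by μ_θ (3 steps, strictly decreasing):
  μ^(1)=52; μ^(2)=7; μ^(3)=-20

((0, 1, 0); (4, 0, 0); (0, 0, 4))


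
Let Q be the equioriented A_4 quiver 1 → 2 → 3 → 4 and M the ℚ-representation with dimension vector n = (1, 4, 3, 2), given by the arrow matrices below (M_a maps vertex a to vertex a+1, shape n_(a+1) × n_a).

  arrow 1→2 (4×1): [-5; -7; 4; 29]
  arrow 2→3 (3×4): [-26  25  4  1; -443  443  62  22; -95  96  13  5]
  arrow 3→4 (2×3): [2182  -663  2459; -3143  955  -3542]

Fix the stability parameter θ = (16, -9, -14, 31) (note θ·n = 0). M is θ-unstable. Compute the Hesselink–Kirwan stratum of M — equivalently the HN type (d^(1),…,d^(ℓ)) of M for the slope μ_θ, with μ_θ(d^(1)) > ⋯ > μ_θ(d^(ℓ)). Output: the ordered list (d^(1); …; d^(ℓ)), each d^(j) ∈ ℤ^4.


Interval decomposition of M: I[1,2], I[2,3], I[2,4]^2.
HN type (ℓ=3): μ^(1)=31; μ^(2)=7/2; μ^(3)=-23/2

((0, 0, 0, 2); (1, 1, 0, 0); (0, 3, 3, 0))


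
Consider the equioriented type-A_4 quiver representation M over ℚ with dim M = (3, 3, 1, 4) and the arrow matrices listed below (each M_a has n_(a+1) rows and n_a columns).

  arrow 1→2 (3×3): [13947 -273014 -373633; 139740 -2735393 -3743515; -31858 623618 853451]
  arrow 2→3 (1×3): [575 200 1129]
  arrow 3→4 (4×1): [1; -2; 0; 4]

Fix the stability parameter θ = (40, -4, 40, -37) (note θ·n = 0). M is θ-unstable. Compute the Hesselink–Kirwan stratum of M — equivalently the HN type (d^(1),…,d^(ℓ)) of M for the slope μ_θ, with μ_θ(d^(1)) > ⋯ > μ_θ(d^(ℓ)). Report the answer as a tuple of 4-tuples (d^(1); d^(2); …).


Barcode: M ≅ I[1,2]^2, I[1,4], I[4,4]^3. HN layers by μ_θ (3 steps, strictly decreasing):
  μ^(1)=18; μ^(2)=39/4; μ^(3)=-37

((2, 2, 0, 0); (1, 1, 1, 1); (0, 0, 0, 3))


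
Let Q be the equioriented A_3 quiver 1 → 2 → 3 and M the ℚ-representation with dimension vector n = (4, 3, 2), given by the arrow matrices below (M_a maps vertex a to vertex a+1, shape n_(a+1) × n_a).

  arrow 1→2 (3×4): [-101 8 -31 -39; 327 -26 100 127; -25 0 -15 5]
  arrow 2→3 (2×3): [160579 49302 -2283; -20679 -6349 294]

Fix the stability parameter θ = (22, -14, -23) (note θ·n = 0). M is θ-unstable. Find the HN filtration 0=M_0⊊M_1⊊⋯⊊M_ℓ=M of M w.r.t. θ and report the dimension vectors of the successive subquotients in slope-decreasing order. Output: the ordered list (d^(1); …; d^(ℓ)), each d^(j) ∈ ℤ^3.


Via rank(M_{q-1}∘⋯∘M_p): M ≅ I[1,1]^2, I[1,3]^2, I[2,2].
μ_θ-semistable layers: μ^(1)=22; μ^(2)=-5; μ^(3)=-14

((2, 0, 0); (2, 2, 2); (0, 1, 0))


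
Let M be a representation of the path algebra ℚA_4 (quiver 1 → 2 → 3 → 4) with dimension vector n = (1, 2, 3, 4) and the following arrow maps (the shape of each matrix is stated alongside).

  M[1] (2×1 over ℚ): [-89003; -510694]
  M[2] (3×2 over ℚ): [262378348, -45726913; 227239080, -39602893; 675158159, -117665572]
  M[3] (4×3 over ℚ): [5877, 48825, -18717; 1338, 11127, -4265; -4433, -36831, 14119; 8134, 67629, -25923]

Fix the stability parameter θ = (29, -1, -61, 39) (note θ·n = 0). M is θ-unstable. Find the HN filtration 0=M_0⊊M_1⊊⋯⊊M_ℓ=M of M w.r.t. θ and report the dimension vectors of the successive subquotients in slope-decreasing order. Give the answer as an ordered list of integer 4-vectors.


Barcode: M ≅ I[1,4], I[2,4], I[3,3], I[4,4]^2. HN layers by μ_θ (4 steps, strictly decreasing):
  μ^(1)=39; μ^(2)=-11; μ^(3)=-31; μ^(4)=-61

((0, 0, 0, 4); (1, 1, 1, 0); (0, 1, 1, 0); (0, 0, 1, 0))


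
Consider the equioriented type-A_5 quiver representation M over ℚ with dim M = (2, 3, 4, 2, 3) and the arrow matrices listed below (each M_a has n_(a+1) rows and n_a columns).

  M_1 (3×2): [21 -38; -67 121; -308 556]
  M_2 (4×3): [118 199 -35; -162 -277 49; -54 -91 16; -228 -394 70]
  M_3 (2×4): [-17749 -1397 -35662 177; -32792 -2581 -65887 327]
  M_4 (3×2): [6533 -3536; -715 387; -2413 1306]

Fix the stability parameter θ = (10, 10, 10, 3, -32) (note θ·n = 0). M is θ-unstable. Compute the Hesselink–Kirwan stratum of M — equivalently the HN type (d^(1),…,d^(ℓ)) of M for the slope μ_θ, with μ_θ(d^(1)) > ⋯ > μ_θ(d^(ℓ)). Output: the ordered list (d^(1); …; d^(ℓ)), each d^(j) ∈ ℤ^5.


Barcode: M ≅ I[1,2], I[1,5], I[2,5], I[3,3]^2, I[5,5]. HN layers by μ_θ (4 steps, strictly decreasing):
  μ^(1)=10; μ^(2)=1/5; μ^(3)=-9/4; μ^(4)=-32

((1, 1, 2, 0, 0); (1, 1, 1, 1, 1); (0, 1, 1, 1, 1); (0, 0, 0, 0, 1))


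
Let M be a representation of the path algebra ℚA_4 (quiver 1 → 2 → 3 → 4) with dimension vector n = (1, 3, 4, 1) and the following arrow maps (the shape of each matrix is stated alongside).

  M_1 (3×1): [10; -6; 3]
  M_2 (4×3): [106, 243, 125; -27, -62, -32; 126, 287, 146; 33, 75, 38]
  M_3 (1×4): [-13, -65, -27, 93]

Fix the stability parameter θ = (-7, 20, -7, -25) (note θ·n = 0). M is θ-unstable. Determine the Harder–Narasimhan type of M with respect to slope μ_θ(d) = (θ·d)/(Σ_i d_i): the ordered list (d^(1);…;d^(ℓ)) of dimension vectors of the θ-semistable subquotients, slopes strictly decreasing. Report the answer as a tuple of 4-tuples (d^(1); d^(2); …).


Barcode: M ≅ I[1,4], I[2,3]^2, I[3,3]. HN layers by μ_θ (3 steps, strictly decreasing):
  μ^(1)=13/2; μ^(2)=-4; μ^(3)=-7

((0, 2, 2, 0); (0, 1, 1, 1); (1, 0, 1, 0))


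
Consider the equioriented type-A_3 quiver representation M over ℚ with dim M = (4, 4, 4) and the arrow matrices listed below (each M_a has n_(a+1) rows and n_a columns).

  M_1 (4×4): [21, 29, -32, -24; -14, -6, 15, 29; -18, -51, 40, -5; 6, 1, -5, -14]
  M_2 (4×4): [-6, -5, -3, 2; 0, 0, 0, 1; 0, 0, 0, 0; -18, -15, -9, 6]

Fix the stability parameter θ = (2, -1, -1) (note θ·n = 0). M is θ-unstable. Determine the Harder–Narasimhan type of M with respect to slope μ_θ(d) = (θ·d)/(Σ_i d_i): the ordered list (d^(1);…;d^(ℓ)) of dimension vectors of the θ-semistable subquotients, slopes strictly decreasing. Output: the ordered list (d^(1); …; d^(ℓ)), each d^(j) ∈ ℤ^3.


Interval decomposition of M: I[1,2]^2, I[1,3]^2, I[3,3]^2.
HN type (ℓ=3): μ^(1)=1/2; μ^(2)=0; μ^(3)=-1

((2, 2, 0); (2, 2, 2); (0, 0, 2))


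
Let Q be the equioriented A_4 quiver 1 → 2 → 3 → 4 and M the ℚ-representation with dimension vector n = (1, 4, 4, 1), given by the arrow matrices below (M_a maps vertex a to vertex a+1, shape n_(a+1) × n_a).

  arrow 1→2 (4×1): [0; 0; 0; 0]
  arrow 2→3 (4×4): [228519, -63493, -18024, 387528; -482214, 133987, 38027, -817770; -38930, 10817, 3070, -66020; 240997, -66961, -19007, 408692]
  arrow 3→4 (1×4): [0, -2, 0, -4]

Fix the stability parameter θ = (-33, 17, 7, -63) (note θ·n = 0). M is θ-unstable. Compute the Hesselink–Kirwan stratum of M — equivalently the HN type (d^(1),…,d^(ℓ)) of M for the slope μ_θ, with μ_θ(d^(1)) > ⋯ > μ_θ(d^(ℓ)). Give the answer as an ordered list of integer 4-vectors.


Interval decomposition of M: I[1,1], I[2,3]^3, I[2,4].
HN type (ℓ=3): μ^(1)=12; μ^(2)=-13; μ^(3)=-33

((0, 3, 3, 0); (0, 1, 1, 1); (1, 0, 0, 0))


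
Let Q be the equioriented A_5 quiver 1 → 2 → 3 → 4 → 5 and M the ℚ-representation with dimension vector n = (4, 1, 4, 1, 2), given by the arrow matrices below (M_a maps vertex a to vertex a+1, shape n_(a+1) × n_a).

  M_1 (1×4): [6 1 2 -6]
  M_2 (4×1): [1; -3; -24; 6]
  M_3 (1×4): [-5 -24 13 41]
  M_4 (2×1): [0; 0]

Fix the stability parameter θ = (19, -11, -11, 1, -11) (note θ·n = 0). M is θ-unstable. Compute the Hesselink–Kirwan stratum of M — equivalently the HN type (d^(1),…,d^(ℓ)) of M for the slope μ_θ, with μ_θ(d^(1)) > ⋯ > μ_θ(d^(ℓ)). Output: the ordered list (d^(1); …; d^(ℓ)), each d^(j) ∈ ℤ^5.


Barcode: M ≅ I[1,1]^3, I[1,4], I[3,3]^3, I[5,5]^2. HN layers by μ_θ (4 steps, strictly decreasing):
  μ^(1)=19; μ^(2)=1; μ^(3)=-1; μ^(4)=-11

((3, 0, 0, 0, 0); (0, 0, 0, 1, 0); (1, 1, 1, 0, 0); (0, 0, 3, 0, 2))


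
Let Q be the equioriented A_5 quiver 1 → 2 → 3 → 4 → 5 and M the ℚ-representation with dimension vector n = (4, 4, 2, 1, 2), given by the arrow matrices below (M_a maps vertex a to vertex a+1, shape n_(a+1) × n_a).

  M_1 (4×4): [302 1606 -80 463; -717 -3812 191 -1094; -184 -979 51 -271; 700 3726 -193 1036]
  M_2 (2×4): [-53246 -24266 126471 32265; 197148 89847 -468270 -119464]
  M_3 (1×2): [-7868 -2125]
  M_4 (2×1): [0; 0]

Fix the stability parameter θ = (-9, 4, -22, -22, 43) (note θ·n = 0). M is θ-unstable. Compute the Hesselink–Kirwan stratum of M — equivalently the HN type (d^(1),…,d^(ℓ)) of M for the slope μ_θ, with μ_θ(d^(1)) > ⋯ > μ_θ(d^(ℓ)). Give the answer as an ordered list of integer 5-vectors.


Interval decomposition of M: I[1,2]^2, I[1,3], I[1,4], I[5,5]^2.
HN type (ℓ=4): μ^(1)=43; μ^(2)=4; μ^(3)=-9; μ^(4)=-49/4

((0, 0, 0, 0, 2); (0, 2, 0, 0, 0); (3, 1, 1, 0, 0); (1, 1, 1, 1, 0))
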